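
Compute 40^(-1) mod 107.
Since 107 is prime, by Fermat 40^(-1) ≡ 40^{105} ≡ 99 mod 107. Verify: 40 × 99 = 3960 ≡ 1 mod 107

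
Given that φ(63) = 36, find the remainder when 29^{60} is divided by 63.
By Euler: 29^{36} ≡ 1 (mod 63) since gcd(29, 63) = 1. 60 = 1×36 + 24. So 29^{60} ≡ 29^{24} ≡ 1 (mod 63)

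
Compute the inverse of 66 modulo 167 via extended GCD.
Extended GCD: 66(-43) + 167(17) = 1. So 66^(-1) ≡ -43 ≡ 124 mod 167. Verify: 66 × 124 = 8184 ≡ 1 mod 167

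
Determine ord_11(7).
Powers of 7 mod 11: 7^1≡7, 7^2≡5, 7^3≡2, 7^4≡3, 7^5≡10, 7^6≡4, 7^7≡6, 7^8≡9, 7^9≡8, 7^10≡1. So the order of 7 is 10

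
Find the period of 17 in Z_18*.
Powers of 17 mod 18: 17^1≡17, 17^2≡1. Order = 2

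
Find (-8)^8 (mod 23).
By repeated squaring (mod 23): (-8)^{1}≡15, (-8)^{2}≡18, (-8)^{4}≡2, (-8)^{8}≡4. So (-8)^{8} ≡ 4 (mod 23)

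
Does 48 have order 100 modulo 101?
ord_101(48) divides 100. For each prime q|100: 48^{50}≡100, 48^{20}≡87, none ≡ 1. So 48 has order 100 and is a primitive root mod 101.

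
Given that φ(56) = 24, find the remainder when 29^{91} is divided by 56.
By Euler: 29^{24} ≡ 1 (mod 56) since gcd(29, 56) = 1. 91 = 3×24 + 19. So 29^{91} ≡ 29^{19} ≡ 29 (mod 56)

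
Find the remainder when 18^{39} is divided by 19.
By Fermat: 18^{18} ≡ 1 mod 19. 39 = 2×18 + 3. So 18^{39} ≡ 18^{3} ≡ 18 mod 19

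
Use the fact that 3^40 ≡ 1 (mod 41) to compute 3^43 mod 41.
By Fermat: 3^{40} ≡ 1 (mod 41). So 3^{43} = 3^{40} · 3^{3} ≡ 3^{3} ≡ 27 (mod 41)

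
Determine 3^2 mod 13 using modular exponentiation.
3^{2} = 9 ≡ 9 mod 13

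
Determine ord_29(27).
Powers of 27 mod 29: 27^1≡27, 27^2≡4, 27^3≡21, 27^4≡16, 27^5≡26, 27^6≡6, 27^7≡17, 27^8≡24, 27^9≡10, 27^10≡9, 27^11≡11, 27^12≡7, 27^13≡15, 27^14≡28, 27^15≡2, 27^16≡25, 27^17≡8, 27^18≡13, 27^19≡3, 27^20≡23, 27^21≡12, 27^22≡5, 27^23≡19, 27^24≡20, 27^25≡18, 27^26≡22, 27^27≡14, 27^28≡1. So the order of 27 is 28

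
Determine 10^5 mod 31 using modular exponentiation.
By repeated squaring mod 31: 10^{1}≡10, 10^{2}≡7, 10^{4}≡18. Then 10^{5} = 10^{4+1} ≡ 18 × 10 ≡ 25 mod 31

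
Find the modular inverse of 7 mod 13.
Since 13 is prime, by Fermat 7^(-1) ≡ 7^{11} ≡ 2 mod 13. Verify: 7 × 2 = 14 ≡ 1 mod 13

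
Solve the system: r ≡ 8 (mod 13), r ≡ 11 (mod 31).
M = 13 × 31 = 403. M₁ = 31, y₁ ≡ 8 (mod 13). M₂ = 13, y₂ ≡ 12 (mod 31). r = 8×31×8 + 11×13×12 ≡ 73 (mod 403)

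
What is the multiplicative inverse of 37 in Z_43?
Since 43 is prime, by Fermat 37^(-1) ≡ 37^{41} ≡ 7 (mod 43). Verify: 37 × 7 = 259 ≡ 1 (mod 43)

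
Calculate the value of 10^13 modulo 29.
By repeated squaring mod 29: 10^{1}≡10, 10^{2}≡13, 10^{4}≡24, 10^{8}≡25. Then 10^{13} = 10^{8+4+1} ≡ 25 × 24 × 10 ≡ 26 mod 29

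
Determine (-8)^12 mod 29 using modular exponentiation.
By repeated squaring mod 29: (-8)^{1}≡21, (-8)^{2}≡6, (-8)^{4}≡7, (-8)^{8}≡20. Then (-8)^{12} = (-8)^{8+4} ≡ 20 × 7 ≡ 24 mod 29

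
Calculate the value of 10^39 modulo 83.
By repeated squaring (mod 83): 10^{1}≡10, 10^{2}≡17, 10^{4}≡40, 10^{8}≡23, 10^{16}≡31, 10^{32}≡48. Then 10^{39} = 10^{32+4+2+1} ≡ 48 × 40 × 17 × 10 ≡ 44 (mod 83)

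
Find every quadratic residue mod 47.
Quadratic residues modulo 47: {1, 2, 3, 4, 6, 7, 8, 9, 12, 14, 16, 17, 18, 21, 24, 25, 27, 28, 32, 34, 36, 37, 42}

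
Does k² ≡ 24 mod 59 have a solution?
By Euler's criterion: 24^{29} ≡ 58 mod 59. Since this equals -1 (≡ 58), 24 is not a QR.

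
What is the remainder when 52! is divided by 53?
By Wilson's theorem, (52)! ≡ -1 ≡ 52 mod 53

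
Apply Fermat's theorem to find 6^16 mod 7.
By Fermat: 6^{6} ≡ 1 mod 7. 16 = 2×6 + 4. So 6^{16} ≡ 6^{4} ≡ 1 mod 7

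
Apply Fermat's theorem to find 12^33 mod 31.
By Fermat: 12^{30} ≡ 1 mod 31. So 12^{33} = 12^{30} · 12^{3} ≡ 12^{3} ≡ 23 mod 31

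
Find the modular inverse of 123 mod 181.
Since 181 is prime, by Fermat 123^(-1) ≡ 123^{179} ≡ 78 (mod 181). Verify: 123 × 78 = 9594 ≡ 1 (mod 181)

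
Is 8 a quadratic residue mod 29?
By Euler's criterion: 8^{14} ≡ 28 mod 29. Since this equals -1 (≡ 28), 8 is not a QR.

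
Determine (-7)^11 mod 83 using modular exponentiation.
By repeated squaring (mod 83): (-7)^{1}≡76, (-7)^{2}≡49, (-7)^{4}≡77, (-7)^{8}≡36. Then (-7)^{11} = (-7)^{8+2+1} ≡ 36 × 49 × 76 ≡ 19 (mod 83)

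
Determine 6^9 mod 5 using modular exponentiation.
Using Fermat: 6^{4} ≡ 1 (mod 5). 9 ≡ 1 (mod 4). So 6^{9} ≡ 6^{1} ≡ 1 (mod 5)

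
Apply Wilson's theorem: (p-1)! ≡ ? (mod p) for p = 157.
By Wilson's theorem, (156)! ≡ -1 ≡ 156 mod 157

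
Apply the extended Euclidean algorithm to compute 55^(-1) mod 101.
Extended GCD: 55(-11) + 101(6) = 1. So 55^(-1) ≡ -11 ≡ 90 (mod 101). Verify: 55 × 90 = 4950 ≡ 1 (mod 101)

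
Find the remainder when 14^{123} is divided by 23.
By Fermat: 14^{22} ≡ 1 mod 23. 123 = 5×22 + 13. So 14^{123} ≡ 14^{13} ≡ 11 mod 23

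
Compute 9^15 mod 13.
Using Fermat: 9^{12} ≡ 1 (mod 13). 15 ≡ 3 (mod 12). So 9^{15} ≡ 9^{3} ≡ 1 (mod 13)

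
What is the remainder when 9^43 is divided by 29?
Using Fermat: 9^{28} ≡ 1 mod 29. 43 ≡ 15 mod 28. So 9^{43} ≡ 9^{15} ≡ 9 mod 29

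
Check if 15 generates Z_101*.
ord_101(15) divides 100. For each prime q|100: 15^{50}≡100, 15^{20}≡87, none ≡ 1. So 15 has order 100 and is a primitive root mod 101.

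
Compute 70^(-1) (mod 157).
Since 157 is prime, by Fermat 70^(-1) ≡ 70^{155} ≡ 83 (mod 157). Verify: 70 × 83 = 5810 ≡ 1 (mod 157)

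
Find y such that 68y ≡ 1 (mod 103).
Since 103 is prime, by Fermat 68^(-1) ≡ 68^{101} ≡ 50 (mod 103). Verify: 68 × 50 = 3400 ≡ 1 (mod 103)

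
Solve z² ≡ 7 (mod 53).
The square roots of 7 mod 53 are 22 and 31. Verify: 22² = 484 ≡ 7 (mod 53)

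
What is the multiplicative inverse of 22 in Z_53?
Since 53 is prime, by Fermat 22^(-1) ≡ 22^{51} ≡ 41 mod 53. Verify: 22 × 41 = 902 ≡ 1 mod 53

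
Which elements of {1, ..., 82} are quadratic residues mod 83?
Squares in Z_83*: {1, 3, 4, 7, 9, 10, 11, 12, 16, 17, 21, 23, 25, 26, 27, 28, 29, 30, 31, 33, 36, 37, 38, 40, 41, 44, 48, 49, 51, 59, 61, 63, 64, 65, 68, 69, 70, 75, 77, 78, 81}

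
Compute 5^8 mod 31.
By repeated squaring mod 31: 5^{1}≡5, 5^{2}≡25, 5^{4}≡5, 5^{8}≡25. So 5^{8} ≡ 25 mod 31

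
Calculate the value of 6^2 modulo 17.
6^{2} = 36 ≡ 2 mod 17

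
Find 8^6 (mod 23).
By repeated squaring (mod 23): 8^{1}≡8, 8^{2}≡18, 8^{4}≡2. Then 8^{6} = 8^{4+2} ≡ 2 × 18 ≡ 13 (mod 23)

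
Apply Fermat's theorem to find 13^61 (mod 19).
By Fermat: 13^{18} ≡ 1 (mod 19). 61 = 3×18 + 7. So 13^{61} ≡ 13^{7} ≡ 10 (mod 19)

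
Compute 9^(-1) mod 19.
Since 19 is prime, by Fermat 9^(-1) ≡ 9^{17} ≡ 17 mod 19. Verify: 9 × 17 = 153 ≡ 1 mod 19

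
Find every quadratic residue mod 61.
QRs mod 61: {1, 3, 4, 5, 9, 12, 13, 14, 15, 16, 19, 20, 22, 25, 27, 34, 36, 39, 41, 42, 45, 46, 47, 48, 49, 52, 56, 57, 58, 60}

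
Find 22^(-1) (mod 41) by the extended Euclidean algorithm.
Extended GCD: 22(-13) + 41(7) = 1. So 22^(-1) ≡ -13 ≡ 28 (mod 41). Verify: 22 × 28 = 616 ≡ 1 (mod 41)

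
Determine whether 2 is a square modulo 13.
By Euler's criterion: 2^{6} ≡ 12 (mod 13). Since this equals -1 (≡ 12), 2 is not a QR.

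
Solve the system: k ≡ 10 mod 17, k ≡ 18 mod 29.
M = 17 × 29 = 493. M₁ = 29, y₁ ≡ 10 mod 17. M₂ = 17, y₂ ≡ 12 mod 29. k = 10×29×10 + 18×17×12 ≡ 163 mod 493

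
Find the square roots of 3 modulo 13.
The square roots of 3 mod 13 are 9 and 4. Verify: 9² = 81 ≡ 3 (mod 13)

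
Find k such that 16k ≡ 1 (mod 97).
Since 97 is prime, by Fermat 16^(-1) ≡ 16^{95} ≡ 91 (mod 97). Verify: 16 × 91 = 1456 ≡ 1 (mod 97)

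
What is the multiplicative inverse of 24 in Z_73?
Since 73 is prime, by Fermat 24^(-1) ≡ 24^{71} ≡ 70 (mod 73). Verify: 24 × 70 = 1680 ≡ 1 (mod 73)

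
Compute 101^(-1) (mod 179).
Since 179 is prime, by Fermat 101^(-1) ≡ 101^{177} ≡ 39 (mod 179). Verify: 101 × 39 = 3939 ≡ 1 (mod 179)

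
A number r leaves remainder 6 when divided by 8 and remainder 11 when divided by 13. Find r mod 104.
M = 8 × 13 = 104. M₁ = 13, y₁ ≡ 5 mod 8. M₂ = 8, y₂ ≡ 5 mod 13. r = 6×13×5 + 11×8×5 ≡ 102 mod 104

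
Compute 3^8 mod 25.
By repeated squaring (mod 25): 3^{1}≡3, 3^{2}≡9, 3^{4}≡6, 3^{8}≡11. So 3^{8} ≡ 11 (mod 25)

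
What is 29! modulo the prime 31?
(30)! = (29)! × (30) ≡ -1 mod 31. So (29)! ≡ -1 × (30)^(-1) ≡ (-1)×(-1) = 1 mod 31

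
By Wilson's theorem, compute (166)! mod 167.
By Wilson's theorem, (166)! ≡ -1 ≡ 166 mod 167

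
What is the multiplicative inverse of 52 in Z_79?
Since 79 is prime, by Fermat 52^(-1) ≡ 52^{77} ≡ 38 (mod 79). Verify: 52 × 38 = 1976 ≡ 1 (mod 79)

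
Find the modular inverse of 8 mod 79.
Since 79 is prime, by Fermat 8^(-1) ≡ 8^{77} ≡ 10 mod 79. Verify: 8 × 10 = 80 ≡ 1 mod 79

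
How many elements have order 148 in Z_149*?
There are φ(149-1) = φ(148) = 72 primitive roots modulo 149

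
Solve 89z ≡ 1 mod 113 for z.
Since 113 is prime, by Fermat 89^(-1) ≡ 89^{111} ≡ 80 mod 113. Verify: 89 × 80 = 7120 ≡ 1 mod 113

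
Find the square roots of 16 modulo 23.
The square roots of 16 mod 23 are 4 and 19. Verify: 4² = 16 ≡ 16 mod 23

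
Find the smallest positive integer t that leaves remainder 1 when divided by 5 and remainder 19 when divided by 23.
M = 5 × 23 = 115. M₁ = 23, y₁ ≡ 2 mod 5. M₂ = 5, y₂ ≡ 14 mod 23. t = 1×23×2 + 19×5×14 ≡ 111 mod 115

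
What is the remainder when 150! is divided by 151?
By Wilson's theorem, (150)! ≡ -1 ≡ 150 mod 151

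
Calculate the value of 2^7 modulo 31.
By repeated squaring mod 31: 2^{1}≡2, 2^{2}≡4, 2^{4}≡16. Then 2^{7} = 2^{4+2+1} ≡ 16 × 4 × 2 ≡ 4 mod 31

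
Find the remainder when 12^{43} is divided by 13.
By Fermat: 12^{12} ≡ 1 mod 13. 43 = 3×12 + 7. So 12^{43} ≡ 12^{7} ≡ 12 mod 13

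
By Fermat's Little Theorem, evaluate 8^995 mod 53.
By Fermat: 8^{52} ≡ 1 (mod 53). 995 ≡ 7 (mod 52). So 8^{995} ≡ 8^{7} ≡ 48 (mod 53)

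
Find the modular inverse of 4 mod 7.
Since 7 is prime, by Fermat 4^(-1) ≡ 4^{5} ≡ 2 (mod 7). Verify: 4 × 2 = 8 ≡ 1 (mod 7)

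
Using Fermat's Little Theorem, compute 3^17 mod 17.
By Fermat: 3^{16} ≡ 1 (mod 17). So 3^{17} = 3^{16} · 3^{1} ≡ 3^{1} ≡ 3 (mod 17)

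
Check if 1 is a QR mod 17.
By Euler's criterion: 1^{8} ≡ 1 mod 17. Since this equals 1, 1 is a QR.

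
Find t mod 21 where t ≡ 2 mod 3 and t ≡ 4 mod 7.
M = 3 × 7 = 21. M₁ = 7, y₁ ≡ 1 mod 3. M₂ = 3, y₂ ≡ 5 mod 7. t = 2×7×1 + 4×3×5 ≡ 11 mod 21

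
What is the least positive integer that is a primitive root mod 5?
g = 2. For each prime q|4: 2^{2}≡4, none ≡ 1, so ord_5(2) = 4 and 2 is a primitive root.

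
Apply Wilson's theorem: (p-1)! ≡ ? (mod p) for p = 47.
By Wilson's theorem, (46)! ≡ -1 ≡ 46 mod 47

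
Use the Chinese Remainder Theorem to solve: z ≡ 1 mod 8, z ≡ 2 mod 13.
M = 8 × 13 = 104. M₁ = 13, y₁ ≡ 5 mod 8. M₂ = 8, y₂ ≡ 5 mod 13. z = 1×13×5 + 2×8×5 ≡ 41 mod 104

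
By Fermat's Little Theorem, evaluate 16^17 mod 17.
By Fermat: 16^{16} ≡ 1 mod 17. So 16^{17} = 16^{16} · 16^{1} ≡ 16^{1} ≡ 16 mod 17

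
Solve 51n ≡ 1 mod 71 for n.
Since 71 is prime, by Fermat 51^(-1) ≡ 51^{69} ≡ 39 mod 71. Verify: 51 × 39 = 1989 ≡ 1 mod 71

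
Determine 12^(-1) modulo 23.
Since 23 is prime, by Fermat 12^(-1) ≡ 12^{21} ≡ 2 (mod 23). Verify: 12 × 2 = 24 ≡ 1 (mod 23)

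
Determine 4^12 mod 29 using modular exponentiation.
By repeated squaring (mod 29): 4^{1}≡4, 4^{2}≡16, 4^{4}≡24, 4^{8}≡25. Then 4^{12} = 4^{8+4} ≡ 25 × 24 ≡ 20 (mod 29)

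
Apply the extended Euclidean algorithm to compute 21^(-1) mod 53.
Extended GCD: 21(-5) + 53(2) = 1. So 21^(-1) ≡ -5 ≡ 48 (mod 53). Verify: 21 × 48 = 1008 ≡ 1 (mod 53)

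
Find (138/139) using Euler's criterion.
(138/139) = 138^{69} mod 139 = -1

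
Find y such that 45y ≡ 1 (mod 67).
Since 67 is prime, by Fermat 45^(-1) ≡ 45^{65} ≡ 3 (mod 67). Verify: 45 × 3 = 135 ≡ 1 (mod 67)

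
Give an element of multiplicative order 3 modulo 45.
16 has order 3 mod 45 since 16^{3} ≡ 1 (mod 45) and no smaller power works.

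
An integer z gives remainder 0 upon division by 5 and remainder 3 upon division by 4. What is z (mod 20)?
M = 5 × 4 = 20. M₁ = 4, y₁ ≡ 4 (mod 5). M₂ = 5, y₂ ≡ 1 (mod 4). z = 0×4×4 + 3×5×1 ≡ 15 (mod 20)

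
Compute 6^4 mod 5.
6^{4} = 1296 ≡ 1 (mod 5)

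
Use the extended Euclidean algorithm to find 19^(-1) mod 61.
Extended GCD: 19(-16) + 61(5) = 1. So 19^(-1) ≡ -16 ≡ 45 mod 61. Verify: 19 × 45 = 855 ≡ 1 mod 61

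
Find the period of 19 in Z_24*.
Powers of 19 mod 24: 19^1≡19, 19^2≡1. Order = 2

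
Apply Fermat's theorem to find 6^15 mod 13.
By Fermat: 6^{12} ≡ 1 mod 13. So 6^{15} = 6^{12} · 6^{3} ≡ 6^{3} ≡ 8 mod 13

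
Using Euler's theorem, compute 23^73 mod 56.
By Euler: 23^{24} ≡ 1 mod 56 since gcd(23, 56) = 1. 73 = 3×24 + 1. So 23^{73} ≡ 23^{1} ≡ 23 mod 56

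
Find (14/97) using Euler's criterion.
(14/97) = 14^{48} mod 97 = -1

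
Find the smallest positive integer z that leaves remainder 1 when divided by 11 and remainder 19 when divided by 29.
M = 11 × 29 = 319. M₁ = 29, y₁ ≡ 8 mod 11. M₂ = 11, y₂ ≡ 8 mod 29. z = 1×29×8 + 19×11×8 ≡ 309 mod 319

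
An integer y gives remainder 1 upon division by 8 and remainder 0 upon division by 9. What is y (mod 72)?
M = 8 × 9 = 72. M₁ = 9, y₁ ≡ 1 (mod 8). M₂ = 8, y₂ ≡ 8 (mod 9). y = 1×9×1 + 0×8×8 ≡ 9 (mod 72)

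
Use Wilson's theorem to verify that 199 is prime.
(198)! mod 199 = 198. Since this equals -1 mod 199, Wilson confirms 199 is prime.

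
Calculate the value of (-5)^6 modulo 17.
By repeated squaring mod 17: (-5)^{1}≡12, (-5)^{2}≡8, (-5)^{4}≡13. Then (-5)^{6} = (-5)^{4+2} ≡ 13 × 8 ≡ 2 mod 17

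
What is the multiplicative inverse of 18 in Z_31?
Since 31 is prime, by Fermat 18^(-1) ≡ 18^{29} ≡ 19 (mod 31). Verify: 18 × 19 = 342 ≡ 1 (mod 31)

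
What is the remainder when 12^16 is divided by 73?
By repeated squaring mod 73: 12^{1}≡12, 12^{2}≡71, 12^{4}≡4, 12^{8}≡16, 12^{16}≡37. So 12^{16} ≡ 37 mod 73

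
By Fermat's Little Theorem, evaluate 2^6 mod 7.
By Fermat's Little Theorem, 2^{6} ≡ 1 (mod 7) since 7 is prime and gcd(2, 7) = 1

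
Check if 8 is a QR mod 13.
By Euler's criterion: 8^{6} ≡ 12 (mod 13). Since this equals -1 (≡ 12), 8 is not a QR.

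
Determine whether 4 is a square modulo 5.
By Euler's criterion: 4^{2} ≡ 1 (mod 5). Since this equals 1, 4 is a QR.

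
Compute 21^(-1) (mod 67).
Since 67 is prime, by Fermat 21^(-1) ≡ 21^{65} ≡ 16 (mod 67). Verify: 21 × 16 = 336 ≡ 1 (mod 67)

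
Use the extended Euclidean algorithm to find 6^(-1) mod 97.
Extended GCD: 6(-16) + 97(1) = 1. So 6^(-1) ≡ -16 ≡ 81 (mod 97). Verify: 6 × 81 = 486 ≡ 1 (mod 97)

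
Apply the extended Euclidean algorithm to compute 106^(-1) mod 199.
Extended GCD: 106(92) + 199(-49) = 1. So 106^(-1) ≡ 92 (mod 199). Verify: 106 × 92 = 9752 ≡ 1 (mod 199)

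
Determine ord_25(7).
Powers of 7 mod 25: 7^1≡7, 7^2≡24, 7^3≡18, 7^4≡1. So the order of 7 is 4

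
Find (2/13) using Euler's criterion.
(2/13) = 2^{6} mod 13 = -1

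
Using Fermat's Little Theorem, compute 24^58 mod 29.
By Fermat: 24^{28} ≡ 1 (mod 29). 58 = 2×28 + 2. So 24^{58} ≡ 24^{2} ≡ 25 (mod 29)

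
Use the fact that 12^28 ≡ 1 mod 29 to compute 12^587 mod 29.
By Fermat: 12^{28} ≡ 1 mod 29. 587 ≡ 27 mod 28. So 12^{587} ≡ 12^{27} ≡ 17 mod 29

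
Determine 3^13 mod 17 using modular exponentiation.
By repeated squaring mod 17: 3^{1}≡3, 3^{2}≡9, 3^{4}≡13, 3^{8}≡16. Then 3^{13} = 3^{8+4+1} ≡ 16 × 13 × 3 ≡ 12 mod 17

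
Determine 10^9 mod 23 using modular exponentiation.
By repeated squaring mod 23: 10^{1}≡10, 10^{2}≡8, 10^{4}≡18, 10^{8}≡2. Then 10^{9} = 10^{8+1} ≡ 2 × 10 ≡ 20 mod 23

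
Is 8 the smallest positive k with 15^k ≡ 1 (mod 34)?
Powers of 15 mod 34: 15^1≡15, 15^2≡21, 15^3≡9, 15^4≡33, 15^5≡19, 15^6≡13, 15^7≡25, 15^8≡1. First k with 15^k≡1 is k=8. Yes, ord_34(15) = 8.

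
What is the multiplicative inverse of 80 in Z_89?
Since 89 is prime, by Fermat 80^(-1) ≡ 80^{87} ≡ 79 (mod 89). Verify: 80 × 79 = 6320 ≡ 1 (mod 89)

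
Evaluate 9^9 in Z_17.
By repeated squaring (mod 17): 9^{1}≡9, 9^{2}≡13, 9^{4}≡16, 9^{8}≡1. Then 9^{9} = 9^{8+1} ≡ 1 × 9 ≡ 9 (mod 17)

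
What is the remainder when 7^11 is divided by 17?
By repeated squaring mod 17: 7^{1}≡7, 7^{2}≡15, 7^{4}≡4, 7^{8}≡16. Then 7^{11} = 7^{8+2+1} ≡ 16 × 15 × 7 ≡ 14 mod 17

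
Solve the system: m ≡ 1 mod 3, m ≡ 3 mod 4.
M = 3 × 4 = 12. M₁ = 4, y₁ ≡ 1 mod 3. M₂ = 3, y₂ ≡ 3 mod 4. m = 1×4×1 + 3×3×3 ≡ 7 mod 12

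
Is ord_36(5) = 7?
Powers of 5 mod 36: 5^1≡5, 5^2≡25, 5^3≡17, 5^4≡13, 5^5≡29, 5^6≡1. Already 5^6≡1, so the order is 6 < 7. No, the actual order is 6.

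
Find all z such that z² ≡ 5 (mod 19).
The square roots of 5 mod 19 are 9 and 10. Verify: 9² = 81 ≡ 5 (mod 19)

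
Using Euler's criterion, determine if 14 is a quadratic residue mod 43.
By Euler's criterion: 14^{21} ≡ 1 mod 43. Since this equals 1, 14 is a QR.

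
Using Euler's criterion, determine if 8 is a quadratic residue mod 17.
By Euler's criterion: 8^{8} ≡ 1 mod 17. Since this equals 1, 8 is a QR.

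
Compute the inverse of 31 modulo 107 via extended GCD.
Extended GCD: 31(38) + 107(-11) = 1. So 31^(-1) ≡ 38 (mod 107). Verify: 31 × 38 = 1178 ≡ 1 (mod 107)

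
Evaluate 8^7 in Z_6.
By repeated squaring (mod 6): 8^{1}≡2, 8^{2}≡4, 8^{4}≡4. Then 8^{7} = 8^{4+2+1} ≡ 4 × 4 × 2 ≡ 2 (mod 6)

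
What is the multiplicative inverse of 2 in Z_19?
Since 19 is prime, by Fermat 2^(-1) ≡ 2^{17} ≡ 10 mod 19. Verify: 2 × 10 = 20 ≡ 1 mod 19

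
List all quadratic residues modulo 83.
Quadratic residues modulo 83: {1, 3, 4, 7, 9, 10, 11, 12, 16, 17, 21, 23, 25, 26, 27, 28, 29, 30, 31, 33, 36, 37, 38, 40, 41, 44, 48, 49, 51, 59, 61, 63, 64, 65, 68, 69, 70, 75, 77, 78, 81}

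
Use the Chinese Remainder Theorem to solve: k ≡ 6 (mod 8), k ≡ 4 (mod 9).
M = 8 × 9 = 72. M₁ = 9, y₁ ≡ 1 (mod 8). M₂ = 8, y₂ ≡ 8 (mod 9). k = 6×9×1 + 4×8×8 ≡ 22 (mod 72)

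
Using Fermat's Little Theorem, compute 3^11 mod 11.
By Fermat: 3^{10} ≡ 1 (mod 11). So 3^{11} = 3^{10} · 3^{1} ≡ 3^{1} ≡ 3 (mod 11)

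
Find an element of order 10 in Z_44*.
3 has order 10 mod 44 since 3^{10} ≡ 1 (mod 44) and no smaller power works.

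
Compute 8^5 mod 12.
By repeated squaring mod 12: 8^{1}≡8, 8^{2}≡4, 8^{4}≡4. Then 8^{5} = 8^{4+1} ≡ 4 × 8 ≡ 8 mod 12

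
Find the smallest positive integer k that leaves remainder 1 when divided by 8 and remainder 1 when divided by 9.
M = 8 × 9 = 72. M₁ = 9, y₁ ≡ 1 mod 8. M₂ = 8, y₂ ≡ 8 mod 9. k = 1×9×1 + 1×8×8 ≡ 1 mod 72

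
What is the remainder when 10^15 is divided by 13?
Using Fermat: 10^{12} ≡ 1 (mod 13). 15 ≡ 3 (mod 12). So 10^{15} ≡ 10^{3} ≡ 12 (mod 13)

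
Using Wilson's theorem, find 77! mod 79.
(78)! = (77)! × (78) ≡ -1 mod 79. So (77)! ≡ -1 × (78)^(-1) ≡ (-1)×(-1) = 1 mod 79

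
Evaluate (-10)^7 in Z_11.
By repeated squaring mod 11: (-10)^{1}≡1, (-10)^{2}≡1, (-10)^{4}≡1. Then (-10)^{7} = (-10)^{4+2+1} ≡ 1 × 1 × 1 ≡ 1 mod 11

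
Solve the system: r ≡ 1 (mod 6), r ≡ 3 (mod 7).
M = 6 × 7 = 42. M₁ = 7, y₁ ≡ 1 (mod 6). M₂ = 6, y₂ ≡ 6 (mod 7). r = 1×7×1 + 3×6×6 ≡ 31 (mod 42)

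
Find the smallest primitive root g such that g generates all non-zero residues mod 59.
g = 2. Powers: [2, 4, 8, 16, 32, 5, 10, ...] generates all 58 non-zero residues.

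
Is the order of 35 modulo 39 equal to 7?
Powers of 35 mod 39: 35^1≡35, 35^2≡16, 35^3≡14, 35^4≡22, 35^5≡29, 35^6≡1. Already 35^6≡1, so the order is 6 < 7. No, the actual order is 6.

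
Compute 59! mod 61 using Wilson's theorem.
(60)! = (59)! × (60) ≡ -1 mod 61. So (59)! ≡ -1 × (60)^(-1) ≡ (-1)×(-1) = 1 mod 61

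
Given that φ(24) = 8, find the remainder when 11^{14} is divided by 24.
By Euler: 11^{8} ≡ 1 (mod 24) since gcd(11, 24) = 1. 14 = 1×8 + 6. So 11^{14} ≡ 11^{6} ≡ 1 (mod 24)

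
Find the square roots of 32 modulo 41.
The square roots of 32 mod 41 are 14 and 27. Verify: 14² = 196 ≡ 32 mod 41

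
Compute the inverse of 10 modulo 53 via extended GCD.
Extended GCD: 10(16) + 53(-3) = 1. So 10^(-1) ≡ 16 (mod 53). Verify: 10 × 16 = 160 ≡ 1 (mod 53)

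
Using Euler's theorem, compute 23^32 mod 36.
By Euler: 23^{12} ≡ 1 mod 36 since gcd(23, 36) = 1. 32 = 2×12 + 8. So 23^{32} ≡ 23^{8} ≡ 25 mod 36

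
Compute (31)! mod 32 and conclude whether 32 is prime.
(31)! mod 32 = 0. Since 0 ≢ -1 (mod 32), 32 is not prime.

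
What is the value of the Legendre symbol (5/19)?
(5/19) = 5^{9} mod 19 = 1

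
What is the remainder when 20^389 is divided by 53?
Using Fermat: 20^{52} ≡ 1 mod 53. 389 ≡ 25 mod 52. So 20^{389} ≡ 20^{25} ≡ 45 mod 53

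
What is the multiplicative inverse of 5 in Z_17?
Since 17 is prime, by Fermat 5^(-1) ≡ 5^{15} ≡ 7 (mod 17). Verify: 5 × 7 = 35 ≡ 1 (mod 17)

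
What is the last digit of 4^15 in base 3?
Using Fermat: 4^{2} ≡ 1 mod 3. 15 ≡ 1 mod 2. So 4^{15} ≡ 4^{1} ≡ 1 mod 3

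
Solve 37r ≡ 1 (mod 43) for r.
Since 43 is prime, by Fermat 37^(-1) ≡ 37^{41} ≡ 7 (mod 43). Verify: 37 × 7 = 259 ≡ 1 (mod 43)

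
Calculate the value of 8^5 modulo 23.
By repeated squaring mod 23: 8^{1}≡8, 8^{2}≡18, 8^{4}≡2. Then 8^{5} = 8^{4+1} ≡ 2 × 8 ≡ 16 mod 23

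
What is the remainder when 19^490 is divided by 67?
Using Fermat: 19^{66} ≡ 1 mod 67. 490 ≡ 28 mod 66. So 19^{490} ≡ 19^{28} ≡ 10 mod 67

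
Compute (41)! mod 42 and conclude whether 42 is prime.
(41)! mod 42 = 0. Since 0 ≢ -1 mod 42, 42 is not prime.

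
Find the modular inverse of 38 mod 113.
Since 113 is prime, by Fermat 38^(-1) ≡ 38^{111} ≡ 3 (mod 113). Verify: 38 × 3 = 114 ≡ 1 (mod 113)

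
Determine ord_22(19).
Powers of 19 mod 22: 19^1≡19, 19^2≡9, 19^3≡17, 19^4≡15, 19^5≡21, 19^6≡3, 19^7≡13, 19^8≡5, 19^9≡7, 19^10≡1. ord_22(19) = 10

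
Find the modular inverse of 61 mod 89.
Since 89 is prime, by Fermat 61^(-1) ≡ 61^{87} ≡ 54 (mod 89). Verify: 61 × 54 = 3294 ≡ 1 (mod 89)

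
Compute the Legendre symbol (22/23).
(22/23) = 22^{11} mod 23 = -1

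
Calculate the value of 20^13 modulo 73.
By repeated squaring mod 73: 20^{1}≡20, 20^{2}≡35, 20^{4}≡57, 20^{8}≡37. Then 20^{13} = 20^{8+4+1} ≡ 37 × 57 × 20 ≡ 59 mod 73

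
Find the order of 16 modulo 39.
Powers of 16 mod 39: 16^1≡16, 16^2≡22, 16^3≡1. ord_39(16) = 3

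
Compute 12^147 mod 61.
Using Fermat: 12^{60} ≡ 1 mod 61. 147 ≡ 27 mod 60. So 12^{147} ≡ 12^{27} ≡ 58 mod 61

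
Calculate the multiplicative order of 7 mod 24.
Powers of 7 mod 24: 7^1≡7, 7^2≡1. So the order of 7 is 2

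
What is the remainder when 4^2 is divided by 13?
4^{2} = 16 ≡ 3 (mod 13)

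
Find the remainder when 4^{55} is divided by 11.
By Fermat: 4^{10} ≡ 1 mod 11. 55 = 5×10 + 5. So 4^{55} ≡ 4^{5} ≡ 1 mod 11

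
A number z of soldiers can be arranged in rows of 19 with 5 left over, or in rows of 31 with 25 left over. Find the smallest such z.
M = 19 × 31 = 589. M₁ = 31, y₁ ≡ 8 (mod 19). M₂ = 19, y₂ ≡ 18 (mod 31). z = 5×31×8 + 25×19×18 ≡ 366 (mod 589)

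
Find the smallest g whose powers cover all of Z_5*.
g = 2. Powers: [2, 4, 3, 1] generates all 4 non-zero residues.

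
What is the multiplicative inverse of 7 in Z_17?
Since 17 is prime, by Fermat 7^(-1) ≡ 7^{15} ≡ 5 mod 17. Verify: 7 × 5 = 35 ≡ 1 mod 17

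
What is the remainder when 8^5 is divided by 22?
By repeated squaring mod 22: 8^{1}≡8, 8^{2}≡20, 8^{4}≡4. Then 8^{5} = 8^{4+1} ≡ 4 × 8 ≡ 10 mod 22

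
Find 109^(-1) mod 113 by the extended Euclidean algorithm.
Extended GCD: 109(28) + 113(-27) = 1. So 109^(-1) ≡ 28 mod 113. Verify: 109 × 28 = 3052 ≡ 1 mod 113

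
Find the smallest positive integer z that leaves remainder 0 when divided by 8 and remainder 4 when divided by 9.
M = 8 × 9 = 72. M₁ = 9, y₁ ≡ 1 mod 8. M₂ = 8, y₂ ≡ 8 mod 9. z = 0×9×1 + 4×8×8 ≡ 40 mod 72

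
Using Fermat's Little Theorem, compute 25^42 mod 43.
By Fermat's Little Theorem, 25^{42} ≡ 1 mod 43 since 43 is prime and gcd(25, 43) = 1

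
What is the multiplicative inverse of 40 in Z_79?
Since 79 is prime, by Fermat 40^(-1) ≡ 40^{77} ≡ 2 mod 79. Verify: 40 × 2 = 80 ≡ 1 mod 79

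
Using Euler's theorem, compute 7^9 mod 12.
By Euler: 7^{4} ≡ 1 mod 12 since gcd(7, 12) = 1. 9 = 2×4 + 1. So 7^{9} ≡ 7^{1} ≡ 7 mod 12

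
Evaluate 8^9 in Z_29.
By repeated squaring (mod 29): 8^{1}≡8, 8^{2}≡6, 8^{4}≡7, 8^{8}≡20. Then 8^{9} = 8^{8+1} ≡ 20 × 8 ≡ 15 (mod 29)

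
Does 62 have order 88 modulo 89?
ord_89(62) divides 88. For each prime q|88: 62^{44}≡88, 62^{8}≡39, none ≡ 1. So 62 has order 88 and is a primitive root mod 89.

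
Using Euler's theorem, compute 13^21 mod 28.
By Euler: 13^{12} ≡ 1 (mod 28) since gcd(13, 28) = 1. 21 = 1×12 + 9. So 13^{21} ≡ 13^{9} ≡ 13 (mod 28)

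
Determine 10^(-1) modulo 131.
Since 131 is prime, by Fermat 10^(-1) ≡ 10^{129} ≡ 118 mod 131. Verify: 10 × 118 = 1180 ≡ 1 mod 131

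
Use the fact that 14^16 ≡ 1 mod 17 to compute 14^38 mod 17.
By Fermat: 14^{16} ≡ 1 mod 17. 38 = 2×16 + 6. So 14^{38} ≡ 14^{6} ≡ 15 mod 17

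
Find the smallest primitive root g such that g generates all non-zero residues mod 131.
g = 2. Powers: [2, 4, 8, 16, 32, 64, 128, 125, 119, ...] generates all 130 non-zero residues.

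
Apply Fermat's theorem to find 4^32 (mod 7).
By Fermat: 4^{6} ≡ 1 (mod 7). 32 = 5×6 + 2. So 4^{32} ≡ 4^{2} ≡ 2 (mod 7)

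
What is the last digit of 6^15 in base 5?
Using Fermat: 6^{4} ≡ 1 (mod 5). 15 ≡ 3 (mod 4). So 6^{15} ≡ 6^{3} ≡ 1 (mod 5)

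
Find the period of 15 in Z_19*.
Powers of 15 mod 19: 15^1≡15, 15^2≡16, 15^3≡12, 15^4≡9, 15^5≡2, 15^6≡11, 15^7≡13, 15^8≡5, 15^9≡18, 15^10≡4, 15^11≡3, 15^12≡7, 15^13≡10, 15^14≡17, 15^15≡8, 15^16≡6, 15^17≡14, 15^18≡1. ord_19(15) = 18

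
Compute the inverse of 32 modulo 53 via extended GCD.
Extended GCD: 32(5) + 53(-3) = 1. So 32^(-1) ≡ 5 (mod 53). Verify: 32 × 5 = 160 ≡ 1 (mod 53)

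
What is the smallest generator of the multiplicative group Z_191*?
g = 19. For each prime q|190: 19^{95}≡190, 19^{38}≡39, 19^{10}≡52, none ≡ 1, so ord_191(19) = 190 and 19 is a primitive root.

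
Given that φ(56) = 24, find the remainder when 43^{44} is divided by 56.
By Euler: 43^{24} ≡ 1 (mod 56) since gcd(43, 56) = 1. 44 = 1×24 + 20. So 43^{44} ≡ 43^{20} ≡ 1 (mod 56)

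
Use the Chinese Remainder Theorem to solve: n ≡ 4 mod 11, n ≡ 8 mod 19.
M = 11 × 19 = 209. M₁ = 19, y₁ ≡ 7 mod 11. M₂ = 11, y₂ ≡ 7 mod 19. n = 4×19×7 + 8×11×7 ≡ 103 mod 209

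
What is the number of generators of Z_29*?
Number of primitive roots mod 29 = φ(p-1) = φ(28) = 12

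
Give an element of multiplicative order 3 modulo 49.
18 has order 3 mod 49 since 18^{3} ≡ 1 mod 49 and no smaller power works.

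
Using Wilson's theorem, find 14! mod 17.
(16)! = (14)! × (15) × (16) ≡ -1 mod 17. So (14)! ≡ -1 × [(16)(15)]^(-1) ≡ 8 mod 17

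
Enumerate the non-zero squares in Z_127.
Squares in Z_127*: {1, 2, 4, 8, 9, 11, 13, 15, 16, 17, 18, 19, 21, 22, 25, 26, 30, 31, 32, 34, 35, 36, 37, 38, 41, 42, 44, 47, 49, 50, 52, 60, 61, 62, 64, 68, 69, 70, 71, 72, 73, 74, 76, 79, 81, 82, 84, 87, 88, 94, 98, 99, 100, 103, 104, 107, 113, 115, 117, 120, 121, 122, 124}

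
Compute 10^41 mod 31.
Using Fermat: 10^{30} ≡ 1 (mod 31). 41 ≡ 11 (mod 30). So 10^{41} ≡ 10^{11} ≡ 19 (mod 31)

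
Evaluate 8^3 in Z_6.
8^{3} = 512 ≡ 2 (mod 6)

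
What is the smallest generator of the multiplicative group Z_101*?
g = 2. For each prime q|100: 2^{50}≡100, 2^{20}≡95, none ≡ 1, so ord_101(2) = 100 and 2 is a primitive root.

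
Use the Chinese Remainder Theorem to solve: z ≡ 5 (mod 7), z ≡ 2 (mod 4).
M = 7 × 4 = 28. M₁ = 4, y₁ ≡ 2 (mod 7). M₂ = 7, y₂ ≡ 3 (mod 4). z = 5×4×2 + 2×7×3 ≡ 26 (mod 28)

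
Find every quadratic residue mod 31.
Quadratic residues modulo 31: {1, 2, 4, 5, 7, 8, 9, 10, 14, 16, 18, 19, 20, 25, 28}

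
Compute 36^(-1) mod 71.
Since 71 is prime, by Fermat 36^(-1) ≡ 36^{69} ≡ 2 mod 71. Verify: 36 × 2 = 72 ≡ 1 mod 71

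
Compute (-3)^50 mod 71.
By repeated squaring mod 71: (-3)^{1}≡68, (-3)^{2}≡9, (-3)^{4}≡10, (-3)^{8}≡29, (-3)^{16}≡60, (-3)^{32}≡50. Then (-3)^{50} = (-3)^{32+16+2} ≡ 50 × 60 × 9 ≡ 20 mod 71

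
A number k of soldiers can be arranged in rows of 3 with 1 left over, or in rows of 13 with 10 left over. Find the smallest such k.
M = 3 × 13 = 39. M₁ = 13, y₁ ≡ 1 (mod 3). M₂ = 3, y₂ ≡ 9 (mod 13). k = 1×13×1 + 10×3×9 ≡ 10 (mod 39)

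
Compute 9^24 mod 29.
By repeated squaring (mod 29): 9^{1}≡9, 9^{2}≡23, 9^{4}≡7, 9^{8}≡20, 9^{16}≡23. Then 9^{24} = 9^{16+8} ≡ 23 × 20 ≡ 25 (mod 29)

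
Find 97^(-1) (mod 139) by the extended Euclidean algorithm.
Extended GCD: 97(43) + 139(-30) = 1. So 97^(-1) ≡ 43 (mod 139). Verify: 97 × 43 = 4171 ≡ 1 (mod 139)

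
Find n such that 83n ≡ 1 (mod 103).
Since 103 is prime, by Fermat 83^(-1) ≡ 83^{101} ≡ 36 (mod 103). Verify: 83 × 36 = 2988 ≡ 1 (mod 103)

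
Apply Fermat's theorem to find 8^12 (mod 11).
By Fermat: 8^{10} ≡ 1 (mod 11). So 8^{12} = 8^{10} · 8^{2} ≡ 8^{2} ≡ 9 (mod 11)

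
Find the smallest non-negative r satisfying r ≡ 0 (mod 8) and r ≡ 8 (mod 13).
M = 8 × 13 = 104. M₁ = 13, y₁ ≡ 5 (mod 8). M₂ = 8, y₂ ≡ 5 (mod 13). r = 0×13×5 + 8×8×5 ≡ 8 (mod 104)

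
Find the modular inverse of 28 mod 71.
Since 71 is prime, by Fermat 28^(-1) ≡ 28^{69} ≡ 33 (mod 71). Verify: 28 × 33 = 924 ≡ 1 (mod 71)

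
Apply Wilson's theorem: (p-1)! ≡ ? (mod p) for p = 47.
By Wilson's theorem, (46)! ≡ -1 ≡ 46 (mod 47)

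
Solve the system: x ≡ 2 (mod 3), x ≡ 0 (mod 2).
M = 3 × 2 = 6. M₁ = 2, y₁ ≡ 2 (mod 3). M₂ = 3, y₂ ≡ 1 (mod 2). x = 2×2×2 + 0×3×1 ≡ 2 (mod 6)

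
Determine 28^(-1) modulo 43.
Since 43 is prime, by Fermat 28^(-1) ≡ 28^{41} ≡ 20 (mod 43). Verify: 28 × 20 = 560 ≡ 1 (mod 43)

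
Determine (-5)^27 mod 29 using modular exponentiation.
By repeated squaring mod 29: (-5)^{1}≡24, (-5)^{2}≡25, (-5)^{4}≡16, (-5)^{8}≡24, (-5)^{16}≡25. Then (-5)^{27} = (-5)^{16+8+2+1} ≡ 25 × 24 × 25 × 24 ≡ 23 mod 29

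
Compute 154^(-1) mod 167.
Since 167 is prime, by Fermat 154^(-1) ≡ 154^{165} ≡ 77 mod 167. Verify: 154 × 77 = 11858 ≡ 1 mod 167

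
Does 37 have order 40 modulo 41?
37^{5} ≡ 1 (mod 41) and 5 < 40, so ord_41(37) = 5 ≠ 40 and 37 is not a primitive root.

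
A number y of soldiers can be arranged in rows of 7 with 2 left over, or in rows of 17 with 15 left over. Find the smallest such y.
M = 7 × 17 = 119. M₁ = 17, y₁ ≡ 5 (mod 7). M₂ = 7, y₂ ≡ 5 (mod 17). y = 2×17×5 + 15×7×5 ≡ 100 (mod 119)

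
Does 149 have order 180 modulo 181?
149^{36} ≡ 1 (mod 181) and 36 < 180, so ord_181(149) = 36 ≠ 180 and 149 is not a primitive root.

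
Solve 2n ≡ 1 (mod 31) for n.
Since 31 is prime, by Fermat 2^(-1) ≡ 2^{29} ≡ 16 (mod 31). Verify: 2 × 16 = 32 ≡ 1 (mod 31)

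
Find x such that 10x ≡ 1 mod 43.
Since 43 is prime, by Fermat 10^(-1) ≡ 10^{41} ≡ 13 mod 43. Verify: 10 × 13 = 130 ≡ 1 mod 43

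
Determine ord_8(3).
Powers of 3 mod 8: 3^1≡3, 3^2≡1. So the order of 3 is 2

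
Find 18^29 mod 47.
By repeated squaring mod 47: 18^{1}≡18, 18^{2}≡42, 18^{4}≡25, 18^{8}≡14, 18^{16}≡8. Then 18^{29} = 18^{16+8+4+1} ≡ 8 × 14 × 25 × 18 ≡ 16 mod 47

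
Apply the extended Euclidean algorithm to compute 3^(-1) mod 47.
Extended GCD: 3(16) + 47(-1) = 1. So 3^(-1) ≡ 16 mod 47. Verify: 3 × 16 = 48 ≡ 1 mod 47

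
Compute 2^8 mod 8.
By repeated squaring (mod 8): 2^{1}≡2, 2^{2}≡4, 2^{4}≡0, 2^{8}≡0. So 2^{8} ≡ 0 (mod 8)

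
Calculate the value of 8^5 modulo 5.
Using Fermat: 8^{4} ≡ 1 (mod 5). 5 ≡ 1 (mod 4). So 8^{5} ≡ 8^{1} ≡ 3 (mod 5)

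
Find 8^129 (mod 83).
Using Fermat: 8^{82} ≡ 1 (mod 83). 129 ≡ 47 (mod 82). So 8^{129} ≡ 8^{47} ≡ 53 (mod 83)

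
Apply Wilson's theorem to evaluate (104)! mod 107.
(106)! = (104)! × (105) × (106) ≡ -1 mod 107. So (104)! ≡ -1 × [(106)(105)]^(-1) ≡ 53 mod 107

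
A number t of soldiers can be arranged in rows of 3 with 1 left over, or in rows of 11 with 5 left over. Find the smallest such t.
M = 3 × 11 = 33. M₁ = 11, y₁ ≡ 2 (mod 3). M₂ = 3, y₂ ≡ 4 (mod 11). t = 1×11×2 + 5×3×4 ≡ 16 (mod 33)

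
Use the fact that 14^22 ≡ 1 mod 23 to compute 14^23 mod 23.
By Fermat: 14^{22} ≡ 1 mod 23. So 14^{23} = 14^{22} · 14^{1} ≡ 14^{1} ≡ 14 mod 23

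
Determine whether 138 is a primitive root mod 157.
138^{78} ≡ 1 (mod 157) and 78 < 156, so ord_157(138) = 78 ≠ 156 and 138 is not a primitive root.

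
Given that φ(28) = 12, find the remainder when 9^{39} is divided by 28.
By Euler: 9^{12} ≡ 1 mod 28 since gcd(9, 28) = 1. 39 = 3×12 + 3. So 9^{39} ≡ 9^{3} ≡ 1 mod 28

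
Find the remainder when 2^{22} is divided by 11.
By Fermat: 2^{10} ≡ 1 mod 11. 22 = 2×10 + 2. So 2^{22} ≡ 2^{2} ≡ 4 mod 11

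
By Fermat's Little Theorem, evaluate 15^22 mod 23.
By Fermat's Little Theorem, 15^{22} ≡ 1 (mod 23) since 23 is prime and gcd(15, 23) = 1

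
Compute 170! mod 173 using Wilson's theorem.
(172)! = (170)! × (171) × (172) ≡ -1 mod 173. So (170)! ≡ -1 × [(172)(171)]^(-1) ≡ 86 mod 173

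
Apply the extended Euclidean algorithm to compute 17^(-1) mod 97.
Extended GCD: 17(40) + 97(-7) = 1. So 17^(-1) ≡ 40 (mod 97). Verify: 17 × 40 = 680 ≡ 1 (mod 97)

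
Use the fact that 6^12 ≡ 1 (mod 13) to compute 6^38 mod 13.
By Fermat: 6^{12} ≡ 1 (mod 13). 38 = 3×12 + 2. So 6^{38} ≡ 6^{2} ≡ 10 (mod 13)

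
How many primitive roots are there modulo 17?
There are φ(17-1) = φ(16) = 8 primitive roots modulo 17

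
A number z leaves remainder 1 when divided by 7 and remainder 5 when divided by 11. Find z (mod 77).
M = 7 × 11 = 77. M₁ = 11, y₁ ≡ 2 (mod 7). M₂ = 7, y₂ ≡ 8 (mod 11). z = 1×11×2 + 5×7×8 ≡ 71 (mod 77)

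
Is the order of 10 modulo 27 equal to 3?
Powers of 10 mod 27: 10^1≡10, 10^2≡19, 10^3≡1. First k with 10^k≡1 is k=3. Yes, ord_27(10) = 3.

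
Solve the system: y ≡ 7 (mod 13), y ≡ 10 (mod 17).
M = 13 × 17 = 221. M₁ = 17, y₁ ≡ 10 (mod 13). M₂ = 13, y₂ ≡ 4 (mod 17). y = 7×17×10 + 10×13×4 ≡ 163 (mod 221)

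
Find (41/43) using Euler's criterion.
(41/43) = 41^{21} mod 43 = 1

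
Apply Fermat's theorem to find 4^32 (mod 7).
By Fermat: 4^{6} ≡ 1 (mod 7). 32 = 5×6 + 2. So 4^{32} ≡ 4^{2} ≡ 2 (mod 7)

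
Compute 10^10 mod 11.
Using Fermat: 10^{10} ≡ 1 mod 11. 10 ≡ 0 mod 10. So 10^{10} ≡ 10^{0} ≡ 1 mod 11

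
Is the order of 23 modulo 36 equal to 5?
Powers of 23 mod 36: 23^1≡23, 23^2≡25, 23^3≡35, 23^4≡13, 23^5≡11, 23^6≡1. 23^5≡11≢1, so ord ≠ 5. No, the actual order is 6.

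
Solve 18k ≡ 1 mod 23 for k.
Since 23 is prime, by Fermat 18^(-1) ≡ 18^{21} ≡ 9 mod 23. Verify: 18 × 9 = 162 ≡ 1 mod 23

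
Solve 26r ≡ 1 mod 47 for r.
Since 47 is prime, by Fermat 26^(-1) ≡ 26^{45} ≡ 38 mod 47. Verify: 26 × 38 = 988 ≡ 1 mod 47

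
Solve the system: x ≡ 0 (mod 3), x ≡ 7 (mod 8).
M = 3 × 8 = 24. M₁ = 8, y₁ ≡ 2 (mod 3). M₂ = 3, y₂ ≡ 3 (mod 8). x = 0×8×2 + 7×3×3 ≡ 15 (mod 24)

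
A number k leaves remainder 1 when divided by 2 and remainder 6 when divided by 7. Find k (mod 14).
M = 2 × 7 = 14. M₁ = 7, y₁ ≡ 1 (mod 2). M₂ = 2, y₂ ≡ 4 (mod 7). k = 1×7×1 + 6×2×4 ≡ 13 (mod 14)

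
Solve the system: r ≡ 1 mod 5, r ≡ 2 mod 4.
M = 5 × 4 = 20. M₁ = 4, y₁ ≡ 4 mod 5. M₂ = 5, y₂ ≡ 1 mod 4. r = 1×4×4 + 2×5×1 ≡ 6 mod 20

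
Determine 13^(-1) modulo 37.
Since 37 is prime, by Fermat 13^(-1) ≡ 13^{35} ≡ 20 (mod 37). Verify: 13 × 20 = 260 ≡ 1 (mod 37)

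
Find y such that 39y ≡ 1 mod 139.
Since 139 is prime, by Fermat 39^(-1) ≡ 39^{137} ≡ 82 mod 139. Verify: 39 × 82 = 3198 ≡ 1 mod 139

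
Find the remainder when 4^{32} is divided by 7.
By Fermat: 4^{6} ≡ 1 mod 7. 32 = 5×6 + 2. So 4^{32} ≡ 4^{2} ≡ 2 mod 7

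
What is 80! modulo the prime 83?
(82)! = (80)! × (81) × (82) ≡ -1 (mod 83). So (80)! ≡ -1 × [(82)(81)]^(-1) ≡ 41 (mod 83)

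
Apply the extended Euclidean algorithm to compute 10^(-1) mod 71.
Extended GCD: 10(-7) + 71(1) = 1. So 10^(-1) ≡ -7 ≡ 64 (mod 71). Verify: 10 × 64 = 640 ≡ 1 (mod 71)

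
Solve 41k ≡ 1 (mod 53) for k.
Since 53 is prime, by Fermat 41^(-1) ≡ 41^{51} ≡ 22 (mod 53). Verify: 41 × 22 = 902 ≡ 1 (mod 53)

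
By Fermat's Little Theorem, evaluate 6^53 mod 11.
By Fermat: 6^{10} ≡ 1 (mod 11). 53 = 5×10 + 3. So 6^{53} ≡ 6^{3} ≡ 7 (mod 11)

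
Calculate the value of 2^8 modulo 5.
Using Fermat: 2^{4} ≡ 1 (mod 5). 8 ≡ 0 (mod 4). So 2^{8} ≡ 2^{0} ≡ 1 (mod 5)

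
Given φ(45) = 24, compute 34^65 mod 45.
By Euler: 34^{24} ≡ 1 (mod 45) since gcd(34, 45) = 1. 65 = 2×24 + 17. So 34^{65} ≡ 34^{17} ≡ 4 (mod 45)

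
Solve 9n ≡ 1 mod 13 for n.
Since 13 is prime, by Fermat 9^(-1) ≡ 9^{11} ≡ 3 mod 13. Verify: 9 × 3 = 27 ≡ 1 mod 13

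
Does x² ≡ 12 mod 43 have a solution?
By Euler's criterion: 12^{21} ≡ 42 mod 43. Since this equals -1 (≡ 42), 12 is not a QR.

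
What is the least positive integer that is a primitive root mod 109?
g = 6. For each prime q|108: 6^{54}≡108, 6^{36}≡63, none ≡ 1, so ord_109(6) = 108 and 6 is a primitive root.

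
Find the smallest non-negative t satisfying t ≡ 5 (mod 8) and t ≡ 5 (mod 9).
M = 8 × 9 = 72. M₁ = 9, y₁ ≡ 1 (mod 8). M₂ = 8, y₂ ≡ 8 (mod 9). t = 5×9×1 + 5×8×8 ≡ 5 (mod 72)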